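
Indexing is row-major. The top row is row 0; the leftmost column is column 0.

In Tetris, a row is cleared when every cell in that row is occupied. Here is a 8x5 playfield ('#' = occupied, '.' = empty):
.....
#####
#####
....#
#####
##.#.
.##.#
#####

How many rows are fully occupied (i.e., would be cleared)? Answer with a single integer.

Check each row:
  row 0: 5 empty cells -> not full
  row 1: 0 empty cells -> FULL (clear)
  row 2: 0 empty cells -> FULL (clear)
  row 3: 4 empty cells -> not full
  row 4: 0 empty cells -> FULL (clear)
  row 5: 2 empty cells -> not full
  row 6: 2 empty cells -> not full
  row 7: 0 empty cells -> FULL (clear)
Total rows cleared: 4

Answer: 4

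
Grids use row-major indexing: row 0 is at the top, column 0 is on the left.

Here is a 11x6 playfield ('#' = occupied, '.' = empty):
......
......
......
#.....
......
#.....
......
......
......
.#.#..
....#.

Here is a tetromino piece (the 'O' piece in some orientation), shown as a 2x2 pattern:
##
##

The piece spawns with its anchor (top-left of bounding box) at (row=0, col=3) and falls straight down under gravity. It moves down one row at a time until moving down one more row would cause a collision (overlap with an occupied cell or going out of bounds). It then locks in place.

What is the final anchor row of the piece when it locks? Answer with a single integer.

Spawn at (row=0, col=3). Try each row:
  row 0: fits
  row 1: fits
  row 2: fits
  row 3: fits
  row 4: fits
  row 5: fits
  row 6: fits
  row 7: fits
  row 8: blocked -> lock at row 7

Answer: 7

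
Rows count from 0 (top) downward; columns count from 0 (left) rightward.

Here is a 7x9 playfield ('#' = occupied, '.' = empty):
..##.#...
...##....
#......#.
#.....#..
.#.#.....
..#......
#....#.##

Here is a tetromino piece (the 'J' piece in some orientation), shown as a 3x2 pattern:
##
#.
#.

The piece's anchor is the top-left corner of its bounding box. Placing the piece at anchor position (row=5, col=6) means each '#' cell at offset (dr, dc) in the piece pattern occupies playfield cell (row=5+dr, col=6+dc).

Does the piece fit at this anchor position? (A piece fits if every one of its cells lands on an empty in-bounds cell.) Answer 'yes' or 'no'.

Check each piece cell at anchor (5, 6):
  offset (0,0) -> (5,6): empty -> OK
  offset (0,1) -> (5,7): empty -> OK
  offset (1,0) -> (6,6): empty -> OK
  offset (2,0) -> (7,6): out of bounds -> FAIL
All cells valid: no

Answer: no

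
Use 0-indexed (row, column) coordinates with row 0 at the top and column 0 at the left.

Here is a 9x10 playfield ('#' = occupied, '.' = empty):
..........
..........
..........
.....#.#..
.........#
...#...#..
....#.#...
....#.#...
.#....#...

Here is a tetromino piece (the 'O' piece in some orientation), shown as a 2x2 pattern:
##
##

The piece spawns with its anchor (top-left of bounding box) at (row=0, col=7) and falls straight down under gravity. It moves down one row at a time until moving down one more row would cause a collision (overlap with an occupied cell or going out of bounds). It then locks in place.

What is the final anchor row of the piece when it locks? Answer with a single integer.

Answer: 1

Derivation:
Spawn at (row=0, col=7). Try each row:
  row 0: fits
  row 1: fits
  row 2: blocked -> lock at row 1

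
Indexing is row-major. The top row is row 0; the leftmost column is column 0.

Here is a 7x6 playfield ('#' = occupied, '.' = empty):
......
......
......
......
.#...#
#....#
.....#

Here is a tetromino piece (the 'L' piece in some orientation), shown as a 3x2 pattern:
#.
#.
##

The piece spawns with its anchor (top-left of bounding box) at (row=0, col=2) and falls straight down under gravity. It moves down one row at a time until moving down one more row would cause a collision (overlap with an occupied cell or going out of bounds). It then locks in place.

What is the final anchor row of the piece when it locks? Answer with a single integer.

Spawn at (row=0, col=2). Try each row:
  row 0: fits
  row 1: fits
  row 2: fits
  row 3: fits
  row 4: fits
  row 5: blocked -> lock at row 4

Answer: 4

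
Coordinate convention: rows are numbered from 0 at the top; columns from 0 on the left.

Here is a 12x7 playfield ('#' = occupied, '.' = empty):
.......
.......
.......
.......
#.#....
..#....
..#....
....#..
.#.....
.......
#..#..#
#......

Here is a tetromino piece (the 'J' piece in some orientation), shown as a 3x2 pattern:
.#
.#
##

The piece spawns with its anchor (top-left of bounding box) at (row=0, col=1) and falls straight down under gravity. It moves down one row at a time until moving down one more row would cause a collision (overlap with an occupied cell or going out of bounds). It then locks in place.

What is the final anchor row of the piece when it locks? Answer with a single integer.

Answer: 1

Derivation:
Spawn at (row=0, col=1). Try each row:
  row 0: fits
  row 1: fits
  row 2: blocked -> lock at row 1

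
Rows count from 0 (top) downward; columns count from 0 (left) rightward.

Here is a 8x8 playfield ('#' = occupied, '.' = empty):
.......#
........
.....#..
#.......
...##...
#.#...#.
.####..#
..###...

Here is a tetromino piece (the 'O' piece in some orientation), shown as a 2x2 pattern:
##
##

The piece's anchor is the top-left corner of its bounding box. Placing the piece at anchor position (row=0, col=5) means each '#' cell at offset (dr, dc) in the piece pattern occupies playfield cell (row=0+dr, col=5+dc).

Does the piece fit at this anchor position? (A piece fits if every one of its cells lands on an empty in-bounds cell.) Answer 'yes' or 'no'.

Check each piece cell at anchor (0, 5):
  offset (0,0) -> (0,5): empty -> OK
  offset (0,1) -> (0,6): empty -> OK
  offset (1,0) -> (1,5): empty -> OK
  offset (1,1) -> (1,6): empty -> OK
All cells valid: yes

Answer: yes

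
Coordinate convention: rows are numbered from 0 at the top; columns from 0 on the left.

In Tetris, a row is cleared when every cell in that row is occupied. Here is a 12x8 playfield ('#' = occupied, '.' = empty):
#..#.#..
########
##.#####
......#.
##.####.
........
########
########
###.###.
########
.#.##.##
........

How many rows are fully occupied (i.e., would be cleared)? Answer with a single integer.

Answer: 4

Derivation:
Check each row:
  row 0: 5 empty cells -> not full
  row 1: 0 empty cells -> FULL (clear)
  row 2: 1 empty cell -> not full
  row 3: 7 empty cells -> not full
  row 4: 2 empty cells -> not full
  row 5: 8 empty cells -> not full
  row 6: 0 empty cells -> FULL (clear)
  row 7: 0 empty cells -> FULL (clear)
  row 8: 2 empty cells -> not full
  row 9: 0 empty cells -> FULL (clear)
  row 10: 3 empty cells -> not full
  row 11: 8 empty cells -> not full
Total rows cleared: 4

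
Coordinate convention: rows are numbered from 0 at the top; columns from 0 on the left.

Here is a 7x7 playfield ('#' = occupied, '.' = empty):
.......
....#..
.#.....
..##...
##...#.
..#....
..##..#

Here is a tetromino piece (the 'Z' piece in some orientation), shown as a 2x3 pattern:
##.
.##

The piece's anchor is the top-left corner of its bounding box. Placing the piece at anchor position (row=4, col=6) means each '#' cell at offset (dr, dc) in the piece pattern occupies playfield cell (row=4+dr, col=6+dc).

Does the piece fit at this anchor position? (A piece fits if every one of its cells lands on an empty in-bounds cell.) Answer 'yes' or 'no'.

Check each piece cell at anchor (4, 6):
  offset (0,0) -> (4,6): empty -> OK
  offset (0,1) -> (4,7): out of bounds -> FAIL
  offset (1,1) -> (5,7): out of bounds -> FAIL
  offset (1,2) -> (5,8): out of bounds -> FAIL
All cells valid: no

Answer: no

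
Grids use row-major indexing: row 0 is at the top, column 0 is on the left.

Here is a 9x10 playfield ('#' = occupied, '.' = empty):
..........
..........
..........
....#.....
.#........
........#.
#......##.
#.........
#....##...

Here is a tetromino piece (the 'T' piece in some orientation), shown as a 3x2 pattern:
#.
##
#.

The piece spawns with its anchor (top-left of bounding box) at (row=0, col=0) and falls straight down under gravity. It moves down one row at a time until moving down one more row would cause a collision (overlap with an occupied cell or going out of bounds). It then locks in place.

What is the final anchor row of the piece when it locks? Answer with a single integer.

Answer: 2

Derivation:
Spawn at (row=0, col=0). Try each row:
  row 0: fits
  row 1: fits
  row 2: fits
  row 3: blocked -> lock at row 2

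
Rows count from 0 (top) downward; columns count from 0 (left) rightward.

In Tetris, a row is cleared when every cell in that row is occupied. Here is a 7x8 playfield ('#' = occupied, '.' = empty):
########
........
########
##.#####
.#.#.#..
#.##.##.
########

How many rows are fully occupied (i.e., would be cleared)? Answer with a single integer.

Answer: 3

Derivation:
Check each row:
  row 0: 0 empty cells -> FULL (clear)
  row 1: 8 empty cells -> not full
  row 2: 0 empty cells -> FULL (clear)
  row 3: 1 empty cell -> not full
  row 4: 5 empty cells -> not full
  row 5: 3 empty cells -> not full
  row 6: 0 empty cells -> FULL (clear)
Total rows cleared: 3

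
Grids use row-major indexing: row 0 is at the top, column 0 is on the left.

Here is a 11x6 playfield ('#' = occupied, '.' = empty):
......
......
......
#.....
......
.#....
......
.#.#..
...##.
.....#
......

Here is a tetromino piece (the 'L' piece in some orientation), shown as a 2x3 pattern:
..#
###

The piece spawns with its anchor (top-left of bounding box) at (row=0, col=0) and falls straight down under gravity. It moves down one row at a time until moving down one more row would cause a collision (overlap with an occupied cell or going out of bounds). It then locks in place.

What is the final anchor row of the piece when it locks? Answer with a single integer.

Spawn at (row=0, col=0). Try each row:
  row 0: fits
  row 1: fits
  row 2: blocked -> lock at row 1

Answer: 1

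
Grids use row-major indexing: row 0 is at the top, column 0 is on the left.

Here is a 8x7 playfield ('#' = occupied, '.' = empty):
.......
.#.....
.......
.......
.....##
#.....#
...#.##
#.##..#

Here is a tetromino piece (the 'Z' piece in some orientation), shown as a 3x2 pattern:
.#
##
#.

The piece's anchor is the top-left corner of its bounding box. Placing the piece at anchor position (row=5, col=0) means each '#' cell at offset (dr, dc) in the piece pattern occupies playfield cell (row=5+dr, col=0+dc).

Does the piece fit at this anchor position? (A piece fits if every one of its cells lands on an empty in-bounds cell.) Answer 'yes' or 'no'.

Check each piece cell at anchor (5, 0):
  offset (0,1) -> (5,1): empty -> OK
  offset (1,0) -> (6,0): empty -> OK
  offset (1,1) -> (6,1): empty -> OK
  offset (2,0) -> (7,0): occupied ('#') -> FAIL
All cells valid: no

Answer: no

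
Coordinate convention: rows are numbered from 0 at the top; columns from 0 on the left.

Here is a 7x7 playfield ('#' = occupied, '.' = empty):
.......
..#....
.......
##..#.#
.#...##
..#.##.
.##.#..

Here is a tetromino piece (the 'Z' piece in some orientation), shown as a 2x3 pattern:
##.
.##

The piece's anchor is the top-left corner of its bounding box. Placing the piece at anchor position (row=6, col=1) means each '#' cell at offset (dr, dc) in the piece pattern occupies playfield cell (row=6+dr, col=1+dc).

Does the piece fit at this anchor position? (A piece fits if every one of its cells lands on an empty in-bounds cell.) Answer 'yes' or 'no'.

Answer: no

Derivation:
Check each piece cell at anchor (6, 1):
  offset (0,0) -> (6,1): occupied ('#') -> FAIL
  offset (0,1) -> (6,2): occupied ('#') -> FAIL
  offset (1,1) -> (7,2): out of bounds -> FAIL
  offset (1,2) -> (7,3): out of bounds -> FAIL
All cells valid: no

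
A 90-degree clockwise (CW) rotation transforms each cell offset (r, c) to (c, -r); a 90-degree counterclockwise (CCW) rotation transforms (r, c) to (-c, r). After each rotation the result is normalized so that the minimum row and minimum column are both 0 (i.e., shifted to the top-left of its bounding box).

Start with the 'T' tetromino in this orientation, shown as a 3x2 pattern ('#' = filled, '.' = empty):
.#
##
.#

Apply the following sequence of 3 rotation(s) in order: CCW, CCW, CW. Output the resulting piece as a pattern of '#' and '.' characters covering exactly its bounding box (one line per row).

Start:
.#
##
.#
After rotation 1 (CCW):
###
.#.
After rotation 2 (CCW):
#.
##
#.
After rotation 3 (CW):
###
.#.

Answer: ###
.#.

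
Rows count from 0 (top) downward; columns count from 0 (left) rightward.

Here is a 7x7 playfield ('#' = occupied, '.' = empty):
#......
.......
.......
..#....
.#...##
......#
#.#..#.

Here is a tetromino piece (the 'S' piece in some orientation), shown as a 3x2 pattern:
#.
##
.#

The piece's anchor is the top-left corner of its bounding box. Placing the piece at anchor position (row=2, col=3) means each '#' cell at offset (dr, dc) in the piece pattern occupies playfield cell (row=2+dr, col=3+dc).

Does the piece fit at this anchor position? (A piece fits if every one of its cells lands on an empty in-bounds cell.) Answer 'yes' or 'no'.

Answer: yes

Derivation:
Check each piece cell at anchor (2, 3):
  offset (0,0) -> (2,3): empty -> OK
  offset (1,0) -> (3,3): empty -> OK
  offset (1,1) -> (3,4): empty -> OK
  offset (2,1) -> (4,4): empty -> OK
All cells valid: yes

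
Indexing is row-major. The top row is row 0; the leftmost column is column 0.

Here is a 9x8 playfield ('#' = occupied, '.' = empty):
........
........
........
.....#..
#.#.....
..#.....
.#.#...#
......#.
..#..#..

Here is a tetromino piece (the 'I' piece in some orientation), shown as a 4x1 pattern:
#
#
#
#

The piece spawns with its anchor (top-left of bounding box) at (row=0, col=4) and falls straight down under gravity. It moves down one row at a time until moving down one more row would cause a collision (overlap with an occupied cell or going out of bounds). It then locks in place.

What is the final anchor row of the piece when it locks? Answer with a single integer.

Spawn at (row=0, col=4). Try each row:
  row 0: fits
  row 1: fits
  row 2: fits
  row 3: fits
  row 4: fits
  row 5: fits
  row 6: blocked -> lock at row 5

Answer: 5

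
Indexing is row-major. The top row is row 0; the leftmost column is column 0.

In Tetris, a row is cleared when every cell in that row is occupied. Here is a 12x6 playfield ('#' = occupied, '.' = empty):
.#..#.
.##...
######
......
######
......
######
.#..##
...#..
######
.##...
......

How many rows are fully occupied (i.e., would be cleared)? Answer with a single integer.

Check each row:
  row 0: 4 empty cells -> not full
  row 1: 4 empty cells -> not full
  row 2: 0 empty cells -> FULL (clear)
  row 3: 6 empty cells -> not full
  row 4: 0 empty cells -> FULL (clear)
  row 5: 6 empty cells -> not full
  row 6: 0 empty cells -> FULL (clear)
  row 7: 3 empty cells -> not full
  row 8: 5 empty cells -> not full
  row 9: 0 empty cells -> FULL (clear)
  row 10: 4 empty cells -> not full
  row 11: 6 empty cells -> not full
Total rows cleared: 4

Answer: 4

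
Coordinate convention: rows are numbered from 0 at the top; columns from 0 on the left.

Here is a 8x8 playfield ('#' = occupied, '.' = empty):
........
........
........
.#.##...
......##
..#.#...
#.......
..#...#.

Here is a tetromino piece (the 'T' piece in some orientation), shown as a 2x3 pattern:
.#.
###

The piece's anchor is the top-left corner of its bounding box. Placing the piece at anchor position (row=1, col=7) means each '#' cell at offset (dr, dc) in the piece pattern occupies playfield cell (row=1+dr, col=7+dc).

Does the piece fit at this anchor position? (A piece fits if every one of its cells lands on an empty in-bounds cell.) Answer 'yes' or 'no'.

Answer: no

Derivation:
Check each piece cell at anchor (1, 7):
  offset (0,1) -> (1,8): out of bounds -> FAIL
  offset (1,0) -> (2,7): empty -> OK
  offset (1,1) -> (2,8): out of bounds -> FAIL
  offset (1,2) -> (2,9): out of bounds -> FAIL
All cells valid: no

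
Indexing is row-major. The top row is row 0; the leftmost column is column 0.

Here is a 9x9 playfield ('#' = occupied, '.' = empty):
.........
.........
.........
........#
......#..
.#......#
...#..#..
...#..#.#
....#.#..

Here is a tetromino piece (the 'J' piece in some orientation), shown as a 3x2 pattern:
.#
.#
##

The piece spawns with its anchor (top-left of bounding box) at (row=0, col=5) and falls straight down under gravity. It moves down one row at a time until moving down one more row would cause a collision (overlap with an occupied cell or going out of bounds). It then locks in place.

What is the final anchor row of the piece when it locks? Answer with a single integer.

Spawn at (row=0, col=5). Try each row:
  row 0: fits
  row 1: fits
  row 2: blocked -> lock at row 1

Answer: 1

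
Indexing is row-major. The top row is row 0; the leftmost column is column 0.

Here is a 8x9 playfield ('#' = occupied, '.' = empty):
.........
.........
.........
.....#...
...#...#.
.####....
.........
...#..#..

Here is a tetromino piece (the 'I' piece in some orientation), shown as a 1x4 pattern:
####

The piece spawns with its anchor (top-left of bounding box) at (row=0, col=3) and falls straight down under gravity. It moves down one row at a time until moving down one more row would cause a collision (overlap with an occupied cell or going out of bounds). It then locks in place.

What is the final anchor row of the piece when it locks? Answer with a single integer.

Answer: 2

Derivation:
Spawn at (row=0, col=3). Try each row:
  row 0: fits
  row 1: fits
  row 2: fits
  row 3: blocked -> lock at row 2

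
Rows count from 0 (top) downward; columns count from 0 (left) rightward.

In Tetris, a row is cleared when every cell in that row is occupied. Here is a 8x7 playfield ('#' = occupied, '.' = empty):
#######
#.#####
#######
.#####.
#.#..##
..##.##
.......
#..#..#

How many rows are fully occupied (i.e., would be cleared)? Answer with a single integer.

Answer: 2

Derivation:
Check each row:
  row 0: 0 empty cells -> FULL (clear)
  row 1: 1 empty cell -> not full
  row 2: 0 empty cells -> FULL (clear)
  row 3: 2 empty cells -> not full
  row 4: 3 empty cells -> not full
  row 5: 3 empty cells -> not full
  row 6: 7 empty cells -> not full
  row 7: 4 empty cells -> not full
Total rows cleared: 2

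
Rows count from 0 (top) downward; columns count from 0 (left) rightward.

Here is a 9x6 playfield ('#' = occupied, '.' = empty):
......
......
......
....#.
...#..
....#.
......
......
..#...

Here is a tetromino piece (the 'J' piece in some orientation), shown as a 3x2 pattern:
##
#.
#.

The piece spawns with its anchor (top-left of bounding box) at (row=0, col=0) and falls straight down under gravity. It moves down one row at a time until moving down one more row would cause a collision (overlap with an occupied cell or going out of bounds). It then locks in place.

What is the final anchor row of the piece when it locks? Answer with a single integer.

Spawn at (row=0, col=0). Try each row:
  row 0: fits
  row 1: fits
  row 2: fits
  row 3: fits
  row 4: fits
  row 5: fits
  row 6: fits
  row 7: blocked -> lock at row 6

Answer: 6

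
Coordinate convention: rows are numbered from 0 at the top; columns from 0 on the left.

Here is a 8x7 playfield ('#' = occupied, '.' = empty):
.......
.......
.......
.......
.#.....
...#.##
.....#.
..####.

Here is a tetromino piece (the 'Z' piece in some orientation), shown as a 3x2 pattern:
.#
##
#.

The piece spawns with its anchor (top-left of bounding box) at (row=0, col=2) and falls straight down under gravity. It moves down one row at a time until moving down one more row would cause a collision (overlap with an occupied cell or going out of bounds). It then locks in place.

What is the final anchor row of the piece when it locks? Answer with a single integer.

Spawn at (row=0, col=2). Try each row:
  row 0: fits
  row 1: fits
  row 2: fits
  row 3: fits
  row 4: blocked -> lock at row 3

Answer: 3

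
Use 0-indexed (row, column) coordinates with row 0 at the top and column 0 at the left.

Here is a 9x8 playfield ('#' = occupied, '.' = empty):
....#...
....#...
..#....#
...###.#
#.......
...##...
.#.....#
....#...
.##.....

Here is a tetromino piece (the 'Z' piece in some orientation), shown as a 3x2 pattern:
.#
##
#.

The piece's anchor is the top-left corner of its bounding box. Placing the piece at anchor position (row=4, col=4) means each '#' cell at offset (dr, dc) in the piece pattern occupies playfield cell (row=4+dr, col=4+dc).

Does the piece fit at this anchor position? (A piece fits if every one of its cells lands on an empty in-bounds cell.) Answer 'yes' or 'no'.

Check each piece cell at anchor (4, 4):
  offset (0,1) -> (4,5): empty -> OK
  offset (1,0) -> (5,4): occupied ('#') -> FAIL
  offset (1,1) -> (5,5): empty -> OK
  offset (2,0) -> (6,4): empty -> OK
All cells valid: no

Answer: no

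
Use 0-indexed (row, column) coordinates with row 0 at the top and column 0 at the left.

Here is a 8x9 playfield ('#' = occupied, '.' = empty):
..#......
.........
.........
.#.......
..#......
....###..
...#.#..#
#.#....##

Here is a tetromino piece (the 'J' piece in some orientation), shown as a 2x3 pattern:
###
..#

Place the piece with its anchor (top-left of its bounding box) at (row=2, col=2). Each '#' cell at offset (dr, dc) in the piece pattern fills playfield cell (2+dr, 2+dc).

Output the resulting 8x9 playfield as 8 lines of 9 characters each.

Answer: ..#......
.........
..###....
.#..#....
..#......
....###..
...#.#..#
#.#....##

Derivation:
Fill (2+0,2+0) = (2,2)
Fill (2+0,2+1) = (2,3)
Fill (2+0,2+2) = (2,4)
Fill (2+1,2+2) = (3,4)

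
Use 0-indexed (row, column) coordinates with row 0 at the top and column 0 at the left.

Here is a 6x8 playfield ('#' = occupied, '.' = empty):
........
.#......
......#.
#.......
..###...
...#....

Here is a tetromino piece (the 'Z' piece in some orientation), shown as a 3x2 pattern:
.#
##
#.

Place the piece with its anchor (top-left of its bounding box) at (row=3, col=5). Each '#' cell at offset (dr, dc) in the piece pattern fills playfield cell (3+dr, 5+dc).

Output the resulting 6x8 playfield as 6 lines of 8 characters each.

Answer: ........
.#......
......#.
#.....#.
..#####.
...#.#..

Derivation:
Fill (3+0,5+1) = (3,6)
Fill (3+1,5+0) = (4,5)
Fill (3+1,5+1) = (4,6)
Fill (3+2,5+0) = (5,5)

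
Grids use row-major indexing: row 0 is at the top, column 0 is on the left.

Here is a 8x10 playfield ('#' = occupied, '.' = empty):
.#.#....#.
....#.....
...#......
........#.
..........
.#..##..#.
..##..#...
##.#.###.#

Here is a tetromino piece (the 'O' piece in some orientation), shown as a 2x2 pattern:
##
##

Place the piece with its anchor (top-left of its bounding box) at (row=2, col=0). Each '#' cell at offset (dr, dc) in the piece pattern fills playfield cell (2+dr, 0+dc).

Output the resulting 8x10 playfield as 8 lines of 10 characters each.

Fill (2+0,0+0) = (2,0)
Fill (2+0,0+1) = (2,1)
Fill (2+1,0+0) = (3,0)
Fill (2+1,0+1) = (3,1)

Answer: .#.#....#.
....#.....
##.#......
##......#.
..........
.#..##..#.
..##..#...
##.#.###.#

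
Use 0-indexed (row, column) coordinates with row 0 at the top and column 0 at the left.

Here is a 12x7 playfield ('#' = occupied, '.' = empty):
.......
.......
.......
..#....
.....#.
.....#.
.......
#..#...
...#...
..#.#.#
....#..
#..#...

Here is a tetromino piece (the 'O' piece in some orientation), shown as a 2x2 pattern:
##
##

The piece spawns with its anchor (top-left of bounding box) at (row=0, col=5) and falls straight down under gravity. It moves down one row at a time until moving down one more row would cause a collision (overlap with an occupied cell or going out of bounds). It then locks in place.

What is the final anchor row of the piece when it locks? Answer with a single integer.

Answer: 2

Derivation:
Spawn at (row=0, col=5). Try each row:
  row 0: fits
  row 1: fits
  row 2: fits
  row 3: blocked -> lock at row 2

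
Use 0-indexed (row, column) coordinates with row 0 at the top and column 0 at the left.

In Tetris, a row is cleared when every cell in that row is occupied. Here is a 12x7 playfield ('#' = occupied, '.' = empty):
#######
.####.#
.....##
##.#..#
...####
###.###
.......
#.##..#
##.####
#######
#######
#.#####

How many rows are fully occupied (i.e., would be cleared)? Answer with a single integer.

Answer: 3

Derivation:
Check each row:
  row 0: 0 empty cells -> FULL (clear)
  row 1: 2 empty cells -> not full
  row 2: 5 empty cells -> not full
  row 3: 3 empty cells -> not full
  row 4: 3 empty cells -> not full
  row 5: 1 empty cell -> not full
  row 6: 7 empty cells -> not full
  row 7: 3 empty cells -> not full
  row 8: 1 empty cell -> not full
  row 9: 0 empty cells -> FULL (clear)
  row 10: 0 empty cells -> FULL (clear)
  row 11: 1 empty cell -> not full
Total rows cleared: 3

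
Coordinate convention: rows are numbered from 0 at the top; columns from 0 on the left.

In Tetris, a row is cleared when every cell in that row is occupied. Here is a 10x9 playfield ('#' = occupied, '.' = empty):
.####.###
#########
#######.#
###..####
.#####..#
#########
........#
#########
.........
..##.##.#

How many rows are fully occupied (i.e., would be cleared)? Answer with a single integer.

Check each row:
  row 0: 2 empty cells -> not full
  row 1: 0 empty cells -> FULL (clear)
  row 2: 1 empty cell -> not full
  row 3: 2 empty cells -> not full
  row 4: 3 empty cells -> not full
  row 5: 0 empty cells -> FULL (clear)
  row 6: 8 empty cells -> not full
  row 7: 0 empty cells -> FULL (clear)
  row 8: 9 empty cells -> not full
  row 9: 4 empty cells -> not full
Total rows cleared: 3

Answer: 3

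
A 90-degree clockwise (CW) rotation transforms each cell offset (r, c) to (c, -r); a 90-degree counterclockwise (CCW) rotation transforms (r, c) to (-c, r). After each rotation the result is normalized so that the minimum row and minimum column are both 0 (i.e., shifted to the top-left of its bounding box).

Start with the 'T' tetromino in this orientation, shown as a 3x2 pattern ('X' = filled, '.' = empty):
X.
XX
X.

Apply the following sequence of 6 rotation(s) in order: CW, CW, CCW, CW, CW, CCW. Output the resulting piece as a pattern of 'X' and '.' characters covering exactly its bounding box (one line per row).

Answer: .X
XX
.X

Derivation:
Start:
X.
XX
X.
After rotation 1 (CW):
XXX
.X.
After rotation 2 (CW):
.X
XX
.X
After rotation 3 (CCW):
XXX
.X.
After rotation 4 (CW):
.X
XX
.X
After rotation 5 (CW):
.X.
XXX
After rotation 6 (CCW):
.X
XX
.X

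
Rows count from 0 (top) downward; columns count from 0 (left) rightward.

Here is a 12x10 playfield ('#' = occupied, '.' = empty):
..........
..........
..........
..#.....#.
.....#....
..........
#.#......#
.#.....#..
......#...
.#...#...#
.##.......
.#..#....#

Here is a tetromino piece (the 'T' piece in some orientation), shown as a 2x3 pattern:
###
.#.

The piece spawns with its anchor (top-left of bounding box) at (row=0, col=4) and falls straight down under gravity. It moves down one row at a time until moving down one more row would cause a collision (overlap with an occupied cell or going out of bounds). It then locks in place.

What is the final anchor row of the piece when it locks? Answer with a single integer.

Spawn at (row=0, col=4). Try each row:
  row 0: fits
  row 1: fits
  row 2: fits
  row 3: blocked -> lock at row 2

Answer: 2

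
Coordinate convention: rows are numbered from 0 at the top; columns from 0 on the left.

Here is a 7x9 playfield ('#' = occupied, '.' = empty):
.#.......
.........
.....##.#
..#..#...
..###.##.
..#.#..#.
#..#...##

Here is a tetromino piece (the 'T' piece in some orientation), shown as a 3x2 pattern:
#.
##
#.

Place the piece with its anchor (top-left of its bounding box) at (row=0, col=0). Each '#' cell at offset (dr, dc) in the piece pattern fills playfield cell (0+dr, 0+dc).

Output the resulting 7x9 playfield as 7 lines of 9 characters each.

Answer: ##.......
##.......
#....##.#
..#..#...
..###.##.
..#.#..#.
#..#...##

Derivation:
Fill (0+0,0+0) = (0,0)
Fill (0+1,0+0) = (1,0)
Fill (0+1,0+1) = (1,1)
Fill (0+2,0+0) = (2,0)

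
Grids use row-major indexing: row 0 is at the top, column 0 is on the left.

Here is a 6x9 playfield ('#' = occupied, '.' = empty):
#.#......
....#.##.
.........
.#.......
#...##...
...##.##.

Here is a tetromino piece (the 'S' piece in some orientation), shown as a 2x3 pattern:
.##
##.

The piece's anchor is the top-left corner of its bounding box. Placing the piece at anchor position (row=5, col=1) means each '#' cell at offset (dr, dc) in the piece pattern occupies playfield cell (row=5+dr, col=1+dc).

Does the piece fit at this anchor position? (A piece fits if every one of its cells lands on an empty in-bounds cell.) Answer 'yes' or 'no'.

Answer: no

Derivation:
Check each piece cell at anchor (5, 1):
  offset (0,1) -> (5,2): empty -> OK
  offset (0,2) -> (5,3): occupied ('#') -> FAIL
  offset (1,0) -> (6,1): out of bounds -> FAIL
  offset (1,1) -> (6,2): out of bounds -> FAIL
All cells valid: no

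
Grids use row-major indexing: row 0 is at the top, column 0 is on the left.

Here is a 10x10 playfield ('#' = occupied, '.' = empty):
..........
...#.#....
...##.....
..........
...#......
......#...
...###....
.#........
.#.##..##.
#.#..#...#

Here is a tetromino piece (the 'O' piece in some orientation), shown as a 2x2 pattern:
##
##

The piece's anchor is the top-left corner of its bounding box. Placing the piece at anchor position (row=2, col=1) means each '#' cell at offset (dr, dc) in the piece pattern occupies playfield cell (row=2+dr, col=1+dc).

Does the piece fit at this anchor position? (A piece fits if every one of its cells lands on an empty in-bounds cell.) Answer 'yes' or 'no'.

Answer: yes

Derivation:
Check each piece cell at anchor (2, 1):
  offset (0,0) -> (2,1): empty -> OK
  offset (0,1) -> (2,2): empty -> OK
  offset (1,0) -> (3,1): empty -> OK
  offset (1,1) -> (3,2): empty -> OK
All cells valid: yes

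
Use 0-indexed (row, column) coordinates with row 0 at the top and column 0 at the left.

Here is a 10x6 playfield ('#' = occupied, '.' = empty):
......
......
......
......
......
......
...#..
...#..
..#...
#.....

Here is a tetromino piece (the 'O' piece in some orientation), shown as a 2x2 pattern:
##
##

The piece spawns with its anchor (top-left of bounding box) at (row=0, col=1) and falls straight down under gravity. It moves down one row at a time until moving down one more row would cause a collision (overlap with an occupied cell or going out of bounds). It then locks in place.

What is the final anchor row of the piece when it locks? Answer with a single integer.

Spawn at (row=0, col=1). Try each row:
  row 0: fits
  row 1: fits
  row 2: fits
  row 3: fits
  row 4: fits
  row 5: fits
  row 6: fits
  row 7: blocked -> lock at row 6

Answer: 6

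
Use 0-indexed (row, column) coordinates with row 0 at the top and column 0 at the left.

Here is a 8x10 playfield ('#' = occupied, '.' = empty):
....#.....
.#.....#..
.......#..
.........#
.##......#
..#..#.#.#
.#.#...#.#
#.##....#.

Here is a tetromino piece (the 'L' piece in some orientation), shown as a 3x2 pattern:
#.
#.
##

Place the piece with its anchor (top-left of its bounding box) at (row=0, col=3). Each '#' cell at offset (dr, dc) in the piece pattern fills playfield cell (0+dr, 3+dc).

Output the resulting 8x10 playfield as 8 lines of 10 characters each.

Fill (0+0,3+0) = (0,3)
Fill (0+1,3+0) = (1,3)
Fill (0+2,3+0) = (2,3)
Fill (0+2,3+1) = (2,4)

Answer: ...##.....
.#.#...#..
...##..#..
.........#
.##......#
..#..#.#.#
.#.#...#.#
#.##....#.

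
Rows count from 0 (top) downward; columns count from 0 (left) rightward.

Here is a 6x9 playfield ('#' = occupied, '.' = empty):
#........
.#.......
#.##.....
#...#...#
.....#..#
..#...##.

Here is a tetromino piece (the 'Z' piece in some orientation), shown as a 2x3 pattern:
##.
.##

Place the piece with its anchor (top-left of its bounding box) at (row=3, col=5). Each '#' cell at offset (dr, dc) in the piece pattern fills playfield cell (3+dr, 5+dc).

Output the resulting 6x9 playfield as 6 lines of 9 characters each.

Fill (3+0,5+0) = (3,5)
Fill (3+0,5+1) = (3,6)
Fill (3+1,5+1) = (4,6)
Fill (3+1,5+2) = (4,7)

Answer: #........
.#.......
#.##.....
#...###.#
.....####
..#...##.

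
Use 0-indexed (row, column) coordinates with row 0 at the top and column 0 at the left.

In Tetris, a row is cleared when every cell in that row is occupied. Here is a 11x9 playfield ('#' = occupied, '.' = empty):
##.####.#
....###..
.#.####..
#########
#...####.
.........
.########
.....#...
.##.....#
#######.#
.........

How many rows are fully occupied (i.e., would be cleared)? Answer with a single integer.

Answer: 1

Derivation:
Check each row:
  row 0: 2 empty cells -> not full
  row 1: 6 empty cells -> not full
  row 2: 4 empty cells -> not full
  row 3: 0 empty cells -> FULL (clear)
  row 4: 4 empty cells -> not full
  row 5: 9 empty cells -> not full
  row 6: 1 empty cell -> not full
  row 7: 8 empty cells -> not full
  row 8: 6 empty cells -> not full
  row 9: 1 empty cell -> not full
  row 10: 9 empty cells -> not full
Total rows cleared: 1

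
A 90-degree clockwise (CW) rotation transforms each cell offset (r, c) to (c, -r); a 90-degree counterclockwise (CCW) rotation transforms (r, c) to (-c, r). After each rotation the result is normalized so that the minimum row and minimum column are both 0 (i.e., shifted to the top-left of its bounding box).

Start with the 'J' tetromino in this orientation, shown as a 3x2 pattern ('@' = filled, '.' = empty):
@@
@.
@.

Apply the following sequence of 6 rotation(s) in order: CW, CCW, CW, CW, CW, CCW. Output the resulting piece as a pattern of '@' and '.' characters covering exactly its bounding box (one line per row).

Start:
@@
@.
@.
After rotation 1 (CW):
@@@
..@
After rotation 2 (CCW):
@@
@.
@.
After rotation 3 (CW):
@@@
..@
After rotation 4 (CW):
.@
.@
@@
After rotation 5 (CW):
@..
@@@
After rotation 6 (CCW):
.@
.@
@@

Answer: .@
.@
@@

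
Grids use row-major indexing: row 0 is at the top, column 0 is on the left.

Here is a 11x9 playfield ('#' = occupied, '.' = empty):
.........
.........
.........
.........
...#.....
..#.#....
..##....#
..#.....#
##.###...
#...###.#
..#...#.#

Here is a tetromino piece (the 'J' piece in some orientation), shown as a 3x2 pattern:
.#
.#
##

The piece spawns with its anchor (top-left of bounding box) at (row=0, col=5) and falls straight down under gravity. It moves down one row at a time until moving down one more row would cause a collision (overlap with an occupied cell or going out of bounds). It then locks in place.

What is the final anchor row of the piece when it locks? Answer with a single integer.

Spawn at (row=0, col=5). Try each row:
  row 0: fits
  row 1: fits
  row 2: fits
  row 3: fits
  row 4: fits
  row 5: fits
  row 6: blocked -> lock at row 5

Answer: 5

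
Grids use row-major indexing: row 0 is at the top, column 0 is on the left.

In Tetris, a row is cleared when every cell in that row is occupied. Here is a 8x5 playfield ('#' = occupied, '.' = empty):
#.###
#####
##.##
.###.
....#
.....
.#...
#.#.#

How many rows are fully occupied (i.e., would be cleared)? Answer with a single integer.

Answer: 1

Derivation:
Check each row:
  row 0: 1 empty cell -> not full
  row 1: 0 empty cells -> FULL (clear)
  row 2: 1 empty cell -> not full
  row 3: 2 empty cells -> not full
  row 4: 4 empty cells -> not full
  row 5: 5 empty cells -> not full
  row 6: 4 empty cells -> not full
  row 7: 2 empty cells -> not full
Total rows cleared: 1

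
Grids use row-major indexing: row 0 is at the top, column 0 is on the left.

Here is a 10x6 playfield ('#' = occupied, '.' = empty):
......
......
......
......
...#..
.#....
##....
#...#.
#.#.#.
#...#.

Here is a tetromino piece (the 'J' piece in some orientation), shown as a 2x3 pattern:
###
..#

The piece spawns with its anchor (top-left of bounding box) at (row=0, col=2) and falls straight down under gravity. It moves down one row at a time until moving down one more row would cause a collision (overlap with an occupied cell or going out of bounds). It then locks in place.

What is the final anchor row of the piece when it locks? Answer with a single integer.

Answer: 3

Derivation:
Spawn at (row=0, col=2). Try each row:
  row 0: fits
  row 1: fits
  row 2: fits
  row 3: fits
  row 4: blocked -> lock at row 3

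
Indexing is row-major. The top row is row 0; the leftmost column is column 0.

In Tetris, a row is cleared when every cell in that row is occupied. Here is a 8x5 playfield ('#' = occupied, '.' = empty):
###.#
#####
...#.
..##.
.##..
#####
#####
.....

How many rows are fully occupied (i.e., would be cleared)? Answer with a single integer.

Check each row:
  row 0: 1 empty cell -> not full
  row 1: 0 empty cells -> FULL (clear)
  row 2: 4 empty cells -> not full
  row 3: 3 empty cells -> not full
  row 4: 3 empty cells -> not full
  row 5: 0 empty cells -> FULL (clear)
  row 6: 0 empty cells -> FULL (clear)
  row 7: 5 empty cells -> not full
Total rows cleared: 3

Answer: 3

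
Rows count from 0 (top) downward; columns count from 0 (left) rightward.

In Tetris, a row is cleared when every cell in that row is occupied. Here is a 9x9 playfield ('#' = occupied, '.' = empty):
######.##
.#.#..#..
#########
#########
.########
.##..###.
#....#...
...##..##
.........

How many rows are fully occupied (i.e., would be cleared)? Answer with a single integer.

Answer: 2

Derivation:
Check each row:
  row 0: 1 empty cell -> not full
  row 1: 6 empty cells -> not full
  row 2: 0 empty cells -> FULL (clear)
  row 3: 0 empty cells -> FULL (clear)
  row 4: 1 empty cell -> not full
  row 5: 4 empty cells -> not full
  row 6: 7 empty cells -> not full
  row 7: 5 empty cells -> not full
  row 8: 9 empty cells -> not full
Total rows cleared: 2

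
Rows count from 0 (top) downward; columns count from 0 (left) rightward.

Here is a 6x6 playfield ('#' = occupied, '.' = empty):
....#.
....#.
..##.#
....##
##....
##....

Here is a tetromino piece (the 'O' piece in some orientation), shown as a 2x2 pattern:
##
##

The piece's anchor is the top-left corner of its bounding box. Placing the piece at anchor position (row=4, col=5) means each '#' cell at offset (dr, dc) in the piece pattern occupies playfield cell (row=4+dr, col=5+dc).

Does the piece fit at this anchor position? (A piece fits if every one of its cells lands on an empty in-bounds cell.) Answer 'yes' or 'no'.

Check each piece cell at anchor (4, 5):
  offset (0,0) -> (4,5): empty -> OK
  offset (0,1) -> (4,6): out of bounds -> FAIL
  offset (1,0) -> (5,5): empty -> OK
  offset (1,1) -> (5,6): out of bounds -> FAIL
All cells valid: no

Answer: no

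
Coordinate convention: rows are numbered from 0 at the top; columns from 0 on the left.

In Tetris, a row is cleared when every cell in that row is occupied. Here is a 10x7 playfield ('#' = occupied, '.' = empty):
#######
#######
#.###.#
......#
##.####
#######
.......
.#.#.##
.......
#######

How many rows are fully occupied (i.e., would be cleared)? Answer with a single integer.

Answer: 4

Derivation:
Check each row:
  row 0: 0 empty cells -> FULL (clear)
  row 1: 0 empty cells -> FULL (clear)
  row 2: 2 empty cells -> not full
  row 3: 6 empty cells -> not full
  row 4: 1 empty cell -> not full
  row 5: 0 empty cells -> FULL (clear)
  row 6: 7 empty cells -> not full
  row 7: 3 empty cells -> not full
  row 8: 7 empty cells -> not full
  row 9: 0 empty cells -> FULL (clear)
Total rows cleared: 4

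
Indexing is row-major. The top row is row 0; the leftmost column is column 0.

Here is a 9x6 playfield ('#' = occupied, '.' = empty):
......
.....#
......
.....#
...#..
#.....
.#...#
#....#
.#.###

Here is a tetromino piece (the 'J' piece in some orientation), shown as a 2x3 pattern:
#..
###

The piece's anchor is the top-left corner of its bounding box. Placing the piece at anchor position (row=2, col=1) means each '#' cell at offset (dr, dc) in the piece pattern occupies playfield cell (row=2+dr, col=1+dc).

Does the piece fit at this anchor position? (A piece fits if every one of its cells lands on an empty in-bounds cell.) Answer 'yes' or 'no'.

Check each piece cell at anchor (2, 1):
  offset (0,0) -> (2,1): empty -> OK
  offset (1,0) -> (3,1): empty -> OK
  offset (1,1) -> (3,2): empty -> OK
  offset (1,2) -> (3,3): empty -> OK
All cells valid: yes

Answer: yes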